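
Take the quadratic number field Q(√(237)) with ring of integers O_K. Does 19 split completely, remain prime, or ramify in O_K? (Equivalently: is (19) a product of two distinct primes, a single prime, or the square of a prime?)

p splits

d = 237 ≡ 1 (mod 4), so O_K = ℤ[(1+√237)/2] and disc(K) = d = 237.
19 ∤ 237, so 19 is unramified.
(237/19) = 9^9 mod 19 = 1, giving Legendre symbol 1.
Legendre symbol 1 ⇒ 19 is split.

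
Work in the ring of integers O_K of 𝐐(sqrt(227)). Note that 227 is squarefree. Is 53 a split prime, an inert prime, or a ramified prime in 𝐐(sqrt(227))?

Since 227 ≢ 1 mod 4, the ring of integers is ℤ[√227] with discriminant 4·227 = 908.
Since gcd(53, 908) = 1 the prime 53 does not ramify.
Legendre symbol by Euler's criterion: (227/53) ≡ 227^26 ≡ 1 (mod 53), i.e. (227/53) = 1.
d is a quadratic residue mod p, hence 53 splits in O_K.

53 splits in O_K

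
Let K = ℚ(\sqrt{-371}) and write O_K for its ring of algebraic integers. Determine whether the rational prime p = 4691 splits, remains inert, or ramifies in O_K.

Since -371 ≡ 1 mod 4, the ring of integers is ℤ[(1+√-371)/2] with discriminant -371.
4691 ∤ -371, so 4691 is unramified.
Compute (-371/4691) via Euler: 4320^((4691-1)/2) mod 4691 = 4690, so (-371/4691) = -1.
Legendre symbol -1 ⇒ 4691 is inert.

inert — (4691) stays prime in O_K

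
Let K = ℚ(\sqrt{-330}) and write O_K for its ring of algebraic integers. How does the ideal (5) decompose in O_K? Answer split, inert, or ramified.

5 is ramified

d = -330 ≡ 2 (mod 4), so O_K = ℤ[√-330] and disc(K) = 4d = -1320.
disc(K) = -1320 = 5·(-264), so p = 5 is ramified.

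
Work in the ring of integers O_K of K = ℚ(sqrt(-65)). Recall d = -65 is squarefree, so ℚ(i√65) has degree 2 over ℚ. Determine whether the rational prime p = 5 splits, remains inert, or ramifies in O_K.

p ramifies

d = -65 ≡ 3 (mod 4), so O_K = ℤ[√-65] and disc(K) = 4d = -260.
5 divides disc(K) = -260, so 5 ramifies.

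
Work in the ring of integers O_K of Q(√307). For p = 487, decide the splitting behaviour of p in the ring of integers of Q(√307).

Since 307 ≢ 1 mod 4, the ring of integers is ℤ[√307] with discriminant 4·307 = 1228.
487 ∤ 1228, so 487 is unramified.
Compute (307/487) via Euler: 307^((487-1)/2) mod 487 = 1, so (307/487) = 1.
d is a quadratic residue mod p, hence 487 splits in O_K.

splits completely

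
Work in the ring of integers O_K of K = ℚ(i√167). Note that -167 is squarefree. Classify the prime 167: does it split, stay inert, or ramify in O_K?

ramifies in O_K

d = -167 ≡ 1 (mod 4), so O_K = ℤ[(1+√-167)/2] and disc(K) = d = -167.
disc(K) = -167 = 167·(-1), so p = 167 is ramified.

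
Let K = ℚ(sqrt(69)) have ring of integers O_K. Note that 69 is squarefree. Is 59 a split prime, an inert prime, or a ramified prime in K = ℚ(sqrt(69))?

Since 69 ≡ 1 mod 4, the ring of integers is ℤ[(1+√69)/2] with discriminant 69.
disc(K) = 69 is not divisible by 59; 59 is unramified.
(69/59) = 10^29 mod 59 = 58, giving Legendre symbol -1.
d is a non-residue mod p, hence 59 remains inert in O_K.

inert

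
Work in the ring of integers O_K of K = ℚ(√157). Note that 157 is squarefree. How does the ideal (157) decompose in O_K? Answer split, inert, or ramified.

ramified — (157) = 𝔭²

d = 157 ≡ 1 (mod 4), so O_K = ℤ[(1+√157)/2] and disc(K) = d = 157.
Ramification test: 157 | 157. The prime 157 ramifies in K.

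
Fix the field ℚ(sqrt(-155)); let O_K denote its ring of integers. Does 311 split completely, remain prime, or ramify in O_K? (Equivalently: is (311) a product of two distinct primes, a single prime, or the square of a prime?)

Since -155 ≡ 1 mod 4, the ring of integers is ℤ[(1+√-155)/2] with discriminant -155.
311 ∤ -155, so 311 is unramified.
(-155/311) = 156^155 mod 311 = 1, giving Legendre symbol 1.
Legendre symbol 1 ⇒ 311 is split.

split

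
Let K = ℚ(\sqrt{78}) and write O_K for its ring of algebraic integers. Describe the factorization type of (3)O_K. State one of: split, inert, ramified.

d = 78 ≡ 2 (mod 4), so O_K = ℤ[√78] and disc(K) = 4d = 312.
3 divides disc(K) = 312, so 3 ramifies.

p ramifies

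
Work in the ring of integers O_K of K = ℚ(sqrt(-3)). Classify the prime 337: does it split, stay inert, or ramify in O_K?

337 splits in O_K

-3 mod 4 = 1, hence disc K = -3 and O_K = ℤ[(1+√-3)/2].
disc(K) = -3 is not divisible by 337; 337 is unramified.
(-3/337) = 334^168 mod 337 = 1, giving Legendre symbol 1.
d is a quadratic residue mod p, hence 337 splits in O_K.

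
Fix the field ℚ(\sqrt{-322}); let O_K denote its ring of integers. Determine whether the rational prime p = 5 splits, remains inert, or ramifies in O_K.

-322 mod 4 = 2, hence disc K = 4·(-322) = -1288 and O_K = ℤ[√-322].
disc(K) = -1288 is not divisible by 5; 5 is unramified.
(-322/5) = 3^2 mod 5 = 4, giving Legendre symbol -1.
d is a non-residue mod p, hence 5 remains inert in O_K.

remains prime (inert)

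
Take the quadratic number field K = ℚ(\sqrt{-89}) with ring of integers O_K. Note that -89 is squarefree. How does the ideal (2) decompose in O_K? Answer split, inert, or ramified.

p ramifies

-89 mod 4 = 3, hence disc K = 4·(-89) = -356 and O_K = ℤ[√-89].
2 divides disc(K) = -356, so 2 ramifies.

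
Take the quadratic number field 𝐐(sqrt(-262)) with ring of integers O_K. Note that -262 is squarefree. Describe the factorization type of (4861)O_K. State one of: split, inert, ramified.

Since -262 ≢ 1 mod 4, the ring of integers is ℤ[√-262] with discriminant 4·(-262) = -1048.
4861 ∤ -1048, so 4861 is unramified.
Legendre symbol by Euler's criterion: (-262/4861) ≡ (-262)^2430 ≡ 1 (mod 4861), i.e. (-262/4861) = 1.
Legendre symbol 1 ⇒ 4861 is split.

4861 splits in O_K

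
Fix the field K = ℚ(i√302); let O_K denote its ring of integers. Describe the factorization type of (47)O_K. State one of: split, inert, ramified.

d = -302 ≡ 2 (mod 4), so O_K = ℤ[√-302] and disc(K) = 4d = -1208.
Since gcd(47, -1208) = 1 the prime 47 does not ramify.
Legendre symbol by Euler's criterion: (-302/47) ≡ (-302)^23 ≡ 1 (mod 47), i.e. (-302/47) = 1.
(-302/47) = 1, so 47 splits.

47 splits in O_K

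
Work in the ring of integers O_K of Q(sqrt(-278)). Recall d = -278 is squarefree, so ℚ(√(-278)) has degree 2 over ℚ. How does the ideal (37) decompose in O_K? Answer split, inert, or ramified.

Since -278 ≢ 1 mod 4, the ring of integers is ℤ[√-278] with discriminant 4·(-278) = -1112.
disc(K) = -1112 is not divisible by 37; 37 is unramified.
Compute (-278/37) via Euler: 18^((37-1)/2) mod 37 = 36, so (-278/37) = -1.
d is a non-residue mod p, hence 37 remains inert in O_K.

inert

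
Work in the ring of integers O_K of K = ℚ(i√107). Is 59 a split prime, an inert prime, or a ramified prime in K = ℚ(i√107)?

inert

-107 mod 4 = 1, hence disc K = -107 and O_K = ℤ[(1+√-107)/2].
59 ∤ -107, so 59 is unramified.
Legendre symbol by Euler's criterion: (-107/59) ≡ (-107)^29 ≡ 58 (mod 59), i.e. (-107/59) = -1.
(-107/59) = -1, so 59 is inert.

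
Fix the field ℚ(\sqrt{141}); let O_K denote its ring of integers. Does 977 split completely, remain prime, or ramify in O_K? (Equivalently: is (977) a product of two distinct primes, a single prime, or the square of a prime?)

inert

d = 141 ≡ 1 (mod 4), so O_K = ℤ[(1+√141)/2] and disc(K) = d = 141.
disc(K) = 141 is not divisible by 977; 977 is unramified.
Legendre symbol by Euler's criterion: (141/977) ≡ 141^488 ≡ 976 (mod 977), i.e. (141/977) = -1.
d is a non-residue mod p, hence 977 remains inert in O_K.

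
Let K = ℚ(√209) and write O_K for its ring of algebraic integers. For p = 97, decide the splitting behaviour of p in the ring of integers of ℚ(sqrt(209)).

inert

Since 209 ≡ 1 mod 4, the ring of integers is ℤ[(1+√209)/2] with discriminant 209.
97 ∤ 209, so 97 is unramified.
Compute (209/97) via Euler: 15^((97-1)/2) mod 97 = 96, so (209/97) = -1.
d is a non-residue mod p, hence 97 remains inert in O_K.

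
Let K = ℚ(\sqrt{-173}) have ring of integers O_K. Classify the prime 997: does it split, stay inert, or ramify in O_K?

-173 mod 4 = 3, hence disc K = 4·(-173) = -692 and O_K = ℤ[√-173].
997 ∤ -692, so 997 is unramified.
Compute (-173/997) via Euler: 824^((997-1)/2) mod 997 = 1, so (-173/997) = 1.
d is a quadratic residue mod p, hence 997 splits in O_K.

997 splits in O_K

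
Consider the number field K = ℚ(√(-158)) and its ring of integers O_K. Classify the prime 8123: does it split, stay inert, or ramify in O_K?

d = -158 ≡ 2 (mod 4), so O_K = ℤ[√-158] and disc(K) = 4d = -632.
8123 ∤ -632, so 8123 is unramified.
Euler's criterion: (-158)^4061 mod 8123 = 8122. Thus (-158|8123) = -1.
Legendre symbol -1 ⇒ 8123 is inert.

inert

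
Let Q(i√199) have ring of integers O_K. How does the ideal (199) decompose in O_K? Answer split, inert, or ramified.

ramified — (199) = 𝔭²

-199 mod 4 = 1, hence disc K = -199 and O_K = ℤ[(1+√-199)/2].
199 divides disc(K) = -199, so 199 ramifies.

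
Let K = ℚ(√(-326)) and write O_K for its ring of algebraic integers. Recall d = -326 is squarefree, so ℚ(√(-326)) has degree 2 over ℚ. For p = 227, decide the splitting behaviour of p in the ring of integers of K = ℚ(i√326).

d = -326 ≡ 2 (mod 4), so O_K = ℤ[√-326] and disc(K) = 4d = -1304.
227 ∤ -1304, so 227 is unramified.
(-326/227) = 128^113 mod 227 = 226, giving Legendre symbol -1.
(-326/227) = -1, so 227 is inert.

inert — (227) stays prime in O_K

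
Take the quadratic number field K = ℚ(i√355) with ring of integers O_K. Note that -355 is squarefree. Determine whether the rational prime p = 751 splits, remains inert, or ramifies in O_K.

remains prime (inert)

Since -355 ≡ 1 mod 4, the ring of integers is ℤ[(1+√-355)/2] with discriminant -355.
disc(K) = -355 is not divisible by 751; 751 is unramified.
Compute (-355/751) via Euler: 396^((751-1)/2) mod 751 = 750, so (-355/751) = -1.
d is a non-residue mod p, hence 751 remains inert in O_K.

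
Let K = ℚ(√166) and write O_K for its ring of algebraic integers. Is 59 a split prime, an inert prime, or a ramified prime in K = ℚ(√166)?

Since 166 ≢ 1 mod 4, the ring of integers is ℤ[√166] with discriminant 4·166 = 664.
Since gcd(59, 664) = 1 the prime 59 does not ramify.
(166/59) = 48^29 mod 59 = 1, giving Legendre symbol 1.
d is a quadratic residue mod p, hence 59 splits in O_K.

p splits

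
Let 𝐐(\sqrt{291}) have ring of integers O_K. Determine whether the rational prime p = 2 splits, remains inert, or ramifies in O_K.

Since 291 ≢ 1 mod 4, the ring of integers is ℤ[√291] with discriminant 4·291 = 1164.
disc(K) = 1164 = 2·582, so p = 2 is ramified.

2 is ramified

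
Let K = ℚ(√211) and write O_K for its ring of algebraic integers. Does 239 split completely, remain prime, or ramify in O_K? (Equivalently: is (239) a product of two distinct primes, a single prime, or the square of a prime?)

split — (239) = 𝔭₁𝔭₂ with 𝔭₁ ≠ 𝔭₂

211 mod 4 = 3, hence disc K = 4·211 = 844 and O_K = ℤ[√211].
239 ∤ 844, so 239 is unramified.
Euler's criterion: 211^119 mod 239 = 1. Thus (211|239) = 1.
d is a quadratic residue mod p, hence 239 splits in O_K.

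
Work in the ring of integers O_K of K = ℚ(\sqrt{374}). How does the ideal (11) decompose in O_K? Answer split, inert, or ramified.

d = 374 ≡ 2 (mod 4), so O_K = ℤ[√374] and disc(K) = 4d = 1496.
Ramification test: 11 | 1496. The prime 11 ramifies in K.

ramified — (11) = 𝔭²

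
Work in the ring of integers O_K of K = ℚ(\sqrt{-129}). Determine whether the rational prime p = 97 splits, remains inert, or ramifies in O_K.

d = -129 ≡ 3 (mod 4), so O_K = ℤ[√-129] and disc(K) = 4d = -516.
disc(K) = -516 is not divisible by 97; 97 is unramified.
(-129/97) = 65^48 mod 97 = 1, giving Legendre symbol 1.
Legendre symbol 1 ⇒ 97 is split.

97 splits in O_K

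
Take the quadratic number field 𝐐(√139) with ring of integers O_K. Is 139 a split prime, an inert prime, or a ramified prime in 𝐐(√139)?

p ramifies

Since 139 ≢ 1 mod 4, the ring of integers is ℤ[√139] with discriminant 4·139 = 556.
Ramification test: 139 | 556. The prime 139 ramifies in K.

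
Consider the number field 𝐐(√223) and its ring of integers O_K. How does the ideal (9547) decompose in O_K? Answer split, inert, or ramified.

inert

Since 223 ≢ 1 mod 4, the ring of integers is ℤ[√223] with discriminant 4·223 = 892.
disc(K) = 892 is not divisible by 9547; 9547 is unramified.
Legendre symbol by Euler's criterion: (223/9547) ≡ 223^4773 ≡ 9546 (mod 9547), i.e. (223/9547) = -1.
Legendre symbol -1 ⇒ 9547 is inert.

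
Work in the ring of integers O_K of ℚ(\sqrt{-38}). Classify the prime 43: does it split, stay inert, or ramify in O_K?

p is inert

Since -38 ≢ 1 mod 4, the ring of integers is ℤ[√-38] with discriminant 4·(-38) = -152.
43 ∤ -152, so 43 is unramified.
(-38/43) = 5^21 mod 43 = 42, giving Legendre symbol -1.
d is a non-residue mod p, hence 43 remains inert in O_K.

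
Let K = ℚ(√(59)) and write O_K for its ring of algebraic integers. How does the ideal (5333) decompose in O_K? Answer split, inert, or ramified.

Since 59 ≢ 1 mod 4, the ring of integers is ℤ[√59] with discriminant 4·59 = 236.
5333 ∤ 236, so 5333 is unramified.
Legendre symbol by Euler's criterion: (59/5333) ≡ 59^2666 ≡ 5332 (mod 5333), i.e. (59/5333) = -1.
(59/5333) = -1, so 5333 is inert.

p is inert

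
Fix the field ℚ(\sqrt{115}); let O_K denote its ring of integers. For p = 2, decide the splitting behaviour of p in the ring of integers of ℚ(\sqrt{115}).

ramifies in O_K

Since 115 ≢ 1 mod 4, the ring of integers is ℤ[√115] with discriminant 4·115 = 460.
2 divides disc(K) = 460, so 2 ramifies.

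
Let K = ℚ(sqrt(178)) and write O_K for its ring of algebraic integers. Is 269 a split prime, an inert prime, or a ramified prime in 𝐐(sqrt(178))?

269 remains inert

d = 178 ≡ 2 (mod 4), so O_K = ℤ[√178] and disc(K) = 4d = 712.
disc(K) = 712 is not divisible by 269; 269 is unramified.
(178/269) = 178^134 mod 269 = 268, giving Legendre symbol -1.
(178/269) = -1, so 269 is inert.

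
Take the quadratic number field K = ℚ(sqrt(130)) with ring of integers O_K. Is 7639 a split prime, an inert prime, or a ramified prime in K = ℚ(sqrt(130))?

Since 130 ≢ 1 mod 4, the ring of integers is ℤ[√130] with discriminant 4·130 = 520.
Since gcd(7639, 520) = 1 the prime 7639 does not ramify.
Legendre symbol by Euler's criterion: (130/7639) ≡ 130^3819 ≡ 7638 (mod 7639), i.e. (130/7639) = -1.
(130/7639) = -1, so 7639 is inert.

remains prime (inert)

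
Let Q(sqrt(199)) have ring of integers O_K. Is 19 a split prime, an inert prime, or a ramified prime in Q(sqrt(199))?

Since 199 ≢ 1 mod 4, the ring of integers is ℤ[√199] with discriminant 4·199 = 796.
Since gcd(19, 796) = 1 the prime 19 does not ramify.
(199/19) = 9^9 mod 19 = 1, giving Legendre symbol 1.
(199/19) = 1, so 19 splits.

19 splits in O_K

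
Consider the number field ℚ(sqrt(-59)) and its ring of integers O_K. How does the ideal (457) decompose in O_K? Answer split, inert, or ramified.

inert

d = -59 ≡ 1 (mod 4), so O_K = ℤ[(1+√-59)/2] and disc(K) = d = -59.
457 ∤ -59, so 457 is unramified.
Legendre symbol by Euler's criterion: (-59/457) ≡ (-59)^228 ≡ 456 (mod 457), i.e. (-59/457) = -1.
(-59/457) = -1, so 457 is inert.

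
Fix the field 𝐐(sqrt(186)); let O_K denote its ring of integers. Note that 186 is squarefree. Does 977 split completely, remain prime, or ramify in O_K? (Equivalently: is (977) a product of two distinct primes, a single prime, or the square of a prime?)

Since 186 ≢ 1 mod 4, the ring of integers is ℤ[√186] with discriminant 4·186 = 744.
disc(K) = 744 is not divisible by 977; 977 is unramified.
Legendre symbol by Euler's criterion: (186/977) ≡ 186^488 ≡ 976 (mod 977), i.e. (186/977) = -1.
Legendre symbol -1 ⇒ 977 is inert.

remains prime (inert)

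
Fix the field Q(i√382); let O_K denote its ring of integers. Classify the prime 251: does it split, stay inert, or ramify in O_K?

p is inert

d = -382 ≡ 2 (mod 4), so O_K = ℤ[√-382] and disc(K) = 4d = -1528.
Since gcd(251, -1528) = 1 the prime 251 does not ramify.
Euler's criterion: (-382)^125 mod 251 = 250. Thus (-382|251) = -1.
d is a non-residue mod p, hence 251 remains inert in O_K.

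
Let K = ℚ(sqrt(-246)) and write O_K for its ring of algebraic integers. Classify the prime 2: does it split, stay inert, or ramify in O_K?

d = -246 ≡ 2 (mod 4), so O_K = ℤ[√-246] and disc(K) = 4d = -984.
2 divides disc(K) = -984, so 2 ramifies.

p ramifies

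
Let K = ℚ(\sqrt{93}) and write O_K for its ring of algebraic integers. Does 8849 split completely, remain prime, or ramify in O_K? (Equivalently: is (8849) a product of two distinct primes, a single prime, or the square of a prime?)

d = 93 ≡ 1 (mod 4), so O_K = ℤ[(1+√93)/2] and disc(K) = d = 93.
Since gcd(8849, 93) = 1 the prime 8849 does not ramify.
Compute (93/8849) via Euler: 93^((8849-1)/2) mod 8849 = 8848, so (93/8849) = -1.
(93/8849) = -1, so 8849 is inert.

8849 remains inert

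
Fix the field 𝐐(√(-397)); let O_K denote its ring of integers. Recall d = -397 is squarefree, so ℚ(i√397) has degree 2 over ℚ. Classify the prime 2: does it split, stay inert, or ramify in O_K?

2 is ramified

Since -397 ≢ 1 mod 4, the ring of integers is ℤ[√-397] with discriminant 4·(-397) = -1588.
disc(K) = -1588 = 2·(-794), so p = 2 is ramified.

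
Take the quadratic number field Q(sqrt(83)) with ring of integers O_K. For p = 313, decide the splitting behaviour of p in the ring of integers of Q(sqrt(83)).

Since 83 ≢ 1 mod 4, the ring of integers is ℤ[√83] with discriminant 4·83 = 332.
disc(K) = 332 is not divisible by 313; 313 is unramified.
Euler's criterion: 83^156 mod 313 = 1. Thus (83|313) = 1.
d is a quadratic residue mod p, hence 313 splits in O_K.

313 splits in O_K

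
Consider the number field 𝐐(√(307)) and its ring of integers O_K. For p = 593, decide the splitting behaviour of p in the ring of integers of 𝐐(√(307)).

splits completely

307 mod 4 = 3, hence disc K = 4·307 = 1228 and O_K = ℤ[√307].
Since gcd(593, 1228) = 1 the prime 593 does not ramify.
Legendre symbol by Euler's criterion: (307/593) ≡ 307^296 ≡ 1 (mod 593), i.e. (307/593) = 1.
Legendre symbol 1 ⇒ 593 is split.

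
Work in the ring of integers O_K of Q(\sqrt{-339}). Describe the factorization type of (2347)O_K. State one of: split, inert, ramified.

Since -339 ≡ 1 mod 4, the ring of integers is ℤ[(1+√-339)/2] with discriminant -339.
disc(K) = -339 is not divisible by 2347; 2347 is unramified.
Compute (-339/2347) via Euler: 2008^((2347-1)/2) mod 2347 = 1, so (-339/2347) = 1.
d is a quadratic residue mod p, hence 2347 splits in O_K.

p splits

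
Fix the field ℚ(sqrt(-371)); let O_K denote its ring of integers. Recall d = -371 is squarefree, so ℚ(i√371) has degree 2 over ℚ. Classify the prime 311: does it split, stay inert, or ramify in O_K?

d = -371 ≡ 1 (mod 4), so O_K = ℤ[(1+√-371)/2] and disc(K) = d = -371.
disc(K) = -371 is not divisible by 311; 311 is unramified.
Compute (-371/311) via Euler: 251^((311-1)/2) mod 311 = 310, so (-371/311) = -1.
d is a non-residue mod p, hence 311 remains inert in O_K.

311 remains inert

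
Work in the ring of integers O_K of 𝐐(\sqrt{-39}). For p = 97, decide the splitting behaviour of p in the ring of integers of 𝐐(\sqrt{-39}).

97 remains inert

Since -39 ≡ 1 mod 4, the ring of integers is ℤ[(1+√-39)/2] with discriminant -39.
Since gcd(97, -39) = 1 the prime 97 does not ramify.
Compute (-39/97) via Euler: 58^((97-1)/2) mod 97 = 96, so (-39/97) = -1.
d is a non-residue mod p, hence 97 remains inert in O_K.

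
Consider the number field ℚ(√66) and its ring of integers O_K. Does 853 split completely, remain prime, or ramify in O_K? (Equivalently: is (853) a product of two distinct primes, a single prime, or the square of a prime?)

66 mod 4 = 2, hence disc K = 4·66 = 264 and O_K = ℤ[√66].
disc(K) = 264 is not divisible by 853; 853 is unramified.
Legendre symbol by Euler's criterion: (66/853) ≡ 66^426 ≡ 1 (mod 853), i.e. (66/853) = 1.
Legendre symbol 1 ⇒ 853 is split.

p splits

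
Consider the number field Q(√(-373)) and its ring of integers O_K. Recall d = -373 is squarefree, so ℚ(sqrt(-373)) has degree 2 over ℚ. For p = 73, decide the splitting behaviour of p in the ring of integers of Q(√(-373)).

-373 mod 4 = 3, hence disc K = 4·(-373) = -1492 and O_K = ℤ[√-373].
73 ∤ -1492, so 73 is unramified.
Euler's criterion: (-373)^36 mod 73 = 1. Thus (-373|73) = 1.
(-373/73) = 1, so 73 splits.

73 splits in O_K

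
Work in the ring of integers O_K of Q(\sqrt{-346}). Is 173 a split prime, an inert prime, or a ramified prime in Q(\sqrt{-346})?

Since -346 ≢ 1 mod 4, the ring of integers is ℤ[√-346] with discriminant 4·(-346) = -1384.
disc(K) = -1384 = 173·(-8), so p = 173 is ramified.

ramified — (173) = 𝔭²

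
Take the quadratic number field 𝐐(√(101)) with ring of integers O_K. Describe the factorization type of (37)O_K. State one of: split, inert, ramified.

split

Since 101 ≡ 1 mod 4, the ring of integers is ℤ[(1+√101)/2] with discriminant 101.
Since gcd(37, 101) = 1 the prime 37 does not ramify.
(101/37) = 27^18 mod 37 = 1, giving Legendre symbol 1.
Legendre symbol 1 ⇒ 37 is split.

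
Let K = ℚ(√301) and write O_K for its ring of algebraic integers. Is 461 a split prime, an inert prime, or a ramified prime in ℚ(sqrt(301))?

d = 301 ≡ 1 (mod 4), so O_K = ℤ[(1+√301)/2] and disc(K) = d = 301.
461 ∤ 301, so 461 is unramified.
Compute (301/461) via Euler: 301^((461-1)/2) mod 461 = 460, so (301/461) = -1.
(301/461) = -1, so 461 is inert.

inert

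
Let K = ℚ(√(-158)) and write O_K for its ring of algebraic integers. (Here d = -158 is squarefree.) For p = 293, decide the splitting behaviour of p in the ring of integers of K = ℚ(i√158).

-158 mod 4 = 2, hence disc K = 4·(-158) = -632 and O_K = ℤ[√-158].
293 ∤ -632, so 293 is unramified.
Euler's criterion: (-158)^146 mod 293 = 1. Thus (-158|293) = 1.
(-158/293) = 1, so 293 splits.

splits completely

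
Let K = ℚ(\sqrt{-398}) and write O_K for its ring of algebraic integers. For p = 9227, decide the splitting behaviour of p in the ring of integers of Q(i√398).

p splits

Since -398 ≢ 1 mod 4, the ring of integers is ℤ[√-398] with discriminant 4·(-398) = -1592.
9227 ∤ -1592, so 9227 is unramified.
Euler's criterion: (-398)^4613 mod 9227 = 1. Thus (-398|9227) = 1.
(-398/9227) = 1, so 9227 splits.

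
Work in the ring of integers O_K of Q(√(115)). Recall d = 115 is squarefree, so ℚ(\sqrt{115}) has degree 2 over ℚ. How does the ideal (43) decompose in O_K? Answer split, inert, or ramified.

remains prime (inert)

d = 115 ≡ 3 (mod 4), so O_K = ℤ[√115] and disc(K) = 4d = 460.
43 ∤ 460, so 43 is unramified.
(115/43) = 29^21 mod 43 = 42, giving Legendre symbol -1.
Legendre symbol -1 ⇒ 43 is inert.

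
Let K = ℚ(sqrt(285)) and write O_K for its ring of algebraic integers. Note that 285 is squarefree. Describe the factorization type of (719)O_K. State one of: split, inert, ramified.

Since 285 ≡ 1 mod 4, the ring of integers is ℤ[(1+√285)/2] with discriminant 285.
Since gcd(719, 285) = 1 the prime 719 does not ramify.
Compute (285/719) via Euler: 285^((719-1)/2) mod 719 = 718, so (285/719) = -1.
(285/719) = -1, so 719 is inert.

719 remains inert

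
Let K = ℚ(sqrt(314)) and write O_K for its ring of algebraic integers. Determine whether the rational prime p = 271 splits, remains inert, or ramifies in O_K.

Since 314 ≢ 1 mod 4, the ring of integers is ℤ[√314] with discriminant 4·314 = 1256.
Since gcd(271, 1256) = 1 the prime 271 does not ramify.
Legendre symbol by Euler's criterion: (314/271) ≡ 314^135 ≡ 270 (mod 271), i.e. (314/271) = -1.
Legendre symbol -1 ⇒ 271 is inert.

remains prime (inert)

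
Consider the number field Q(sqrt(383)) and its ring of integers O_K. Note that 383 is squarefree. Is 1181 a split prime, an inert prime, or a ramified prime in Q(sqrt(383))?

Since 383 ≢ 1 mod 4, the ring of integers is ℤ[√383] with discriminant 4·383 = 1532.
disc(K) = 1532 is not divisible by 1181; 1181 is unramified.
Compute (383/1181) via Euler: 383^((1181-1)/2) mod 1181 = 1, so (383/1181) = 1.
(383/1181) = 1, so 1181 splits.

split — (1181) = 𝔭₁𝔭₂ with 𝔭₁ ≠ 𝔭₂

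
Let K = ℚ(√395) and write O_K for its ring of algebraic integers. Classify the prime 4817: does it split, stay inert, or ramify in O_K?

split — (4817) = 𝔭₁𝔭₂ with 𝔭₁ ≠ 𝔭₂

d = 395 ≡ 3 (mod 4), so O_K = ℤ[√395] and disc(K) = 4d = 1580.
disc(K) = 1580 is not divisible by 4817; 4817 is unramified.
Legendre symbol by Euler's criterion: (395/4817) ≡ 395^2408 ≡ 1 (mod 4817), i.e. (395/4817) = 1.
d is a quadratic residue mod p, hence 4817 splits in O_K.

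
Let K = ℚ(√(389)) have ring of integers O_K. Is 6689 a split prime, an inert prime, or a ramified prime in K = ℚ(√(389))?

389 mod 4 = 1, hence disc K = 389 and O_K = ℤ[(1+√389)/2].
Since gcd(6689, 389) = 1 the prime 6689 does not ramify.
Compute (389/6689) via Euler: 389^((6689-1)/2) mod 6689 = 1, so (389/6689) = 1.
(389/6689) = 1, so 6689 splits.

6689 splits in O_K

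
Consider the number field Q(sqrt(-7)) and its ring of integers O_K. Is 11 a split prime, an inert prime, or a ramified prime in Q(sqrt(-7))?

11 splits in O_K

d = -7 ≡ 1 (mod 4), so O_K = ℤ[(1+√-7)/2] and disc(K) = d = -7.
disc(K) = -7 is not divisible by 11; 11 is unramified.
Legendre symbol by Euler's criterion: (-7/11) ≡ (-7)^5 ≡ 1 (mod 11), i.e. (-7/11) = 1.
Legendre symbol 1 ⇒ 11 is split.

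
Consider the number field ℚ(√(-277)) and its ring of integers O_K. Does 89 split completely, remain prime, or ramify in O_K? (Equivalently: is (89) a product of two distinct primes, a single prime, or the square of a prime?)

split

-277 mod 4 = 3, hence disc K = 4·(-277) = -1108 and O_K = ℤ[√-277].
89 ∤ -1108, so 89 is unramified.
Euler's criterion: (-277)^44 mod 89 = 1. Thus (-277|89) = 1.
(-277/89) = 1, so 89 splits.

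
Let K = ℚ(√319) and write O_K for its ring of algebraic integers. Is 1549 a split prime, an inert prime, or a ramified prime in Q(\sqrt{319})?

inert

319 mod 4 = 3, hence disc K = 4·319 = 1276 and O_K = ℤ[√319].
Since gcd(1549, 1276) = 1 the prime 1549 does not ramify.
Euler's criterion: 319^774 mod 1549 = 1548. Thus (319|1549) = -1.
(319/1549) = -1, so 1549 is inert.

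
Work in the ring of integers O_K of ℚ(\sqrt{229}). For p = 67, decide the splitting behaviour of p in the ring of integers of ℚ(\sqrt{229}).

inert — (67) stays prime in O_K

d = 229 ≡ 1 (mod 4), so O_K = ℤ[(1+√229)/2] and disc(K) = d = 229.
67 ∤ 229, so 67 is unramified.
Euler's criterion: 229^33 mod 67 = 66. Thus (229|67) = -1.
(229/67) = -1, so 67 is inert.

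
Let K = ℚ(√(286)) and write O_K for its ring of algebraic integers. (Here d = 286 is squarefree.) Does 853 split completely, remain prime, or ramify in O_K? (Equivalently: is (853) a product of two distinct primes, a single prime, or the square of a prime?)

remains prime (inert)

286 mod 4 = 2, hence disc K = 4·286 = 1144 and O_K = ℤ[√286].
disc(K) = 1144 is not divisible by 853; 853 is unramified.
Legendre symbol by Euler's criterion: (286/853) ≡ 286^426 ≡ 852 (mod 853), i.e. (286/853) = -1.
Legendre symbol -1 ⇒ 853 is inert.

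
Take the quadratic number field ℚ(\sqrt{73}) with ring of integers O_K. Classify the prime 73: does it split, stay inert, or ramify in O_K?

Since 73 ≡ 1 mod 4, the ring of integers is ℤ[(1+√73)/2] with discriminant 73.
Ramification test: 73 | 73. The prime 73 ramifies in K.

ramifies in O_K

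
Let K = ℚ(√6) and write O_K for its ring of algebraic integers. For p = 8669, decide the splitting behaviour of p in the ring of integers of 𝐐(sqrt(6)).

split

6 mod 4 = 2, hence disc K = 4·6 = 24 and O_K = ℤ[√6].
disc(K) = 24 is not divisible by 8669; 8669 is unramified.
Compute (6/8669) via Euler: 6^((8669-1)/2) mod 8669 = 1, so (6/8669) = 1.
d is a quadratic residue mod p, hence 8669 splits in O_K.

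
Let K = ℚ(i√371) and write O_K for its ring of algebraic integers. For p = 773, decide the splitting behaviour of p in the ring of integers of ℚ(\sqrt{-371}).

-371 mod 4 = 1, hence disc K = -371 and O_K = ℤ[(1+√-371)/2].
Since gcd(773, -371) = 1 the prime 773 does not ramify.
Legendre symbol by Euler's criterion: (-371/773) ≡ (-371)^386 ≡ 1 (mod 773), i.e. (-371/773) = 1.
d is a quadratic residue mod p, hence 773 splits in O_K.

split — (773) = 𝔭₁𝔭₂ with 𝔭₁ ≠ 𝔭₂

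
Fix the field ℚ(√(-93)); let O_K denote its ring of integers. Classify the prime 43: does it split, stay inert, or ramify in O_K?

split

-93 mod 4 = 3, hence disc K = 4·(-93) = -372 and O_K = ℤ[√-93].
Since gcd(43, -372) = 1 the prime 43 does not ramify.
Compute (-93/43) via Euler: 36^((43-1)/2) mod 43 = 1, so (-93/43) = 1.
d is a quadratic residue mod p, hence 43 splits in O_K.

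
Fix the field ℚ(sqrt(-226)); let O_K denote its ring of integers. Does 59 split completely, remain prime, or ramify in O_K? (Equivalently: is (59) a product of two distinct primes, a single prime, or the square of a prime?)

Since -226 ≢ 1 mod 4, the ring of integers is ℤ[√-226] with discriminant 4·(-226) = -904.
disc(K) = -904 is not divisible by 59; 59 is unramified.
Legendre symbol by Euler's criterion: (-226/59) ≡ (-226)^29 ≡ 58 (mod 59), i.e. (-226/59) = -1.
d is a non-residue mod p, hence 59 remains inert in O_K.

inert — (59) stays prime in O_K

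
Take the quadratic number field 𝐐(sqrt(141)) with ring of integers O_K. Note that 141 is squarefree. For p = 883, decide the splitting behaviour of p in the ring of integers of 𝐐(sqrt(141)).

p splits

141 mod 4 = 1, hence disc K = 141 and O_K = ℤ[(1+√141)/2].
883 ∤ 141, so 883 is unramified.
Compute (141/883) via Euler: 141^((883-1)/2) mod 883 = 1, so (141/883) = 1.
(141/883) = 1, so 883 splits.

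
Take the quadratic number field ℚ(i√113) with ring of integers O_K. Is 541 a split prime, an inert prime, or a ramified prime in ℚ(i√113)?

Since -113 ≢ 1 mod 4, the ring of integers is ℤ[√-113] with discriminant 4·(-113) = -452.
disc(K) = -452 is not divisible by 541; 541 is unramified.
Compute (-113/541) via Euler: 428^((541-1)/2) mod 541 = 540, so (-113/541) = -1.
Legendre symbol -1 ⇒ 541 is inert.

p is inert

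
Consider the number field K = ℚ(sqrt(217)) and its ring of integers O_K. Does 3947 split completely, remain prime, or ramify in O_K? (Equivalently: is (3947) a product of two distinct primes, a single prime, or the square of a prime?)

d = 217 ≡ 1 (mod 4), so O_K = ℤ[(1+√217)/2] and disc(K) = d = 217.
3947 ∤ 217, so 3947 is unramified.
Euler's criterion: 217^1973 mod 3947 = 3946. Thus (217|3947) = -1.
Legendre symbol -1 ⇒ 3947 is inert.

inert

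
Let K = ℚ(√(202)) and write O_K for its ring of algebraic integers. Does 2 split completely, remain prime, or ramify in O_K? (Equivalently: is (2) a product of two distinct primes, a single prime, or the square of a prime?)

Since 202 ≢ 1 mod 4, the ring of integers is ℤ[√202] with discriminant 4·202 = 808.
2 divides disc(K) = 808, so 2 ramifies.

p ramifies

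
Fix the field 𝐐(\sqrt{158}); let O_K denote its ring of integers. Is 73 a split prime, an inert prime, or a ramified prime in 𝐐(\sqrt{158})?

split — (73) = 𝔭₁𝔭₂ with 𝔭₁ ≠ 𝔭₂

158 mod 4 = 2, hence disc K = 4·158 = 632 and O_K = ℤ[√158].
73 ∤ 632, so 73 is unramified.
Legendre symbol by Euler's criterion: (158/73) ≡ 158^36 ≡ 1 (mod 73), i.e. (158/73) = 1.
Legendre symbol 1 ⇒ 73 is split.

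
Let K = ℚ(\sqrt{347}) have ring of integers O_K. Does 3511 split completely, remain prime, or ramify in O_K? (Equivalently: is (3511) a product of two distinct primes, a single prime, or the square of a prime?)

split

Since 347 ≢ 1 mod 4, the ring of integers is ℤ[√347] with discriminant 4·347 = 1388.
disc(K) = 1388 is not divisible by 3511; 3511 is unramified.
Compute (347/3511) via Euler: 347^((3511-1)/2) mod 3511 = 1, so (347/3511) = 1.
d is a quadratic residue mod p, hence 3511 splits in O_K.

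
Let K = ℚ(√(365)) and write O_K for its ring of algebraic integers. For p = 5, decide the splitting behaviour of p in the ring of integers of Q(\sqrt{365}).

ramifies in O_K

d = 365 ≡ 1 (mod 4), so O_K = ℤ[(1+√365)/2] and disc(K) = d = 365.
disc(K) = 365 = 5·73, so p = 5 is ramified.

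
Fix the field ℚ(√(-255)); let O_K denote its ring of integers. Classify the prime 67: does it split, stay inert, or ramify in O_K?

inert — (67) stays prime in O_K

Since -255 ≡ 1 mod 4, the ring of integers is ℤ[(1+√-255)/2] with discriminant -255.
disc(K) = -255 is not divisible by 67; 67 is unramified.
Compute (-255/67) via Euler: 13^((67-1)/2) mod 67 = 66, so (-255/67) = -1.
(-255/67) = -1, so 67 is inert.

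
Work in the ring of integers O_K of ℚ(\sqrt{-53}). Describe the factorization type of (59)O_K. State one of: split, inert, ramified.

-53 mod 4 = 3, hence disc K = 4·(-53) = -212 and O_K = ℤ[√-53].
Since gcd(59, -212) = 1 the prime 59 does not ramify.
Legendre symbol by Euler's criterion: (-53/59) ≡ (-53)^29 ≡ 58 (mod 59), i.e. (-53/59) = -1.
d is a non-residue mod p, hence 59 remains inert in O_K.

p is inert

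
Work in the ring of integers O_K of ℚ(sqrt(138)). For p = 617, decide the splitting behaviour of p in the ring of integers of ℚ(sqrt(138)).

split — (617) = 𝔭₁𝔭₂ with 𝔭₁ ≠ 𝔭₂

Since 138 ≢ 1 mod 4, the ring of integers is ℤ[√138] with discriminant 4·138 = 552.
617 ∤ 552, so 617 is unramified.
Compute (138/617) via Euler: 138^((617-1)/2) mod 617 = 1, so (138/617) = 1.
(138/617) = 1, so 617 splits.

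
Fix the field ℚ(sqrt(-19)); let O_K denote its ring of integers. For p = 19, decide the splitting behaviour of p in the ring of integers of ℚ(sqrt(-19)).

-19 mod 4 = 1, hence disc K = -19 and O_K = ℤ[(1+√-19)/2].
19 divides disc(K) = -19, so 19 ramifies.

ramified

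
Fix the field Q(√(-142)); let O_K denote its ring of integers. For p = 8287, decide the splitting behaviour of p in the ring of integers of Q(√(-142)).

Since -142 ≢ 1 mod 4, the ring of integers is ℤ[√-142] with discriminant 4·(-142) = -568.
disc(K) = -568 is not divisible by 8287; 8287 is unramified.
Legendre symbol by Euler's criterion: (-142/8287) ≡ (-142)^4143 ≡ 8286 (mod 8287), i.e. (-142/8287) = -1.
(-142/8287) = -1, so 8287 is inert.

inert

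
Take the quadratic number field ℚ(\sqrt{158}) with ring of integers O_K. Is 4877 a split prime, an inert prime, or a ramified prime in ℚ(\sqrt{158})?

split — (4877) = 𝔭₁𝔭₂ with 𝔭₁ ≠ 𝔭₂

d = 158 ≡ 2 (mod 4), so O_K = ℤ[√158] and disc(K) = 4d = 632.
disc(K) = 632 is not divisible by 4877; 4877 is unramified.
Compute (158/4877) via Euler: 158^((4877-1)/2) mod 4877 = 1, so (158/4877) = 1.
(158/4877) = 1, so 4877 splits.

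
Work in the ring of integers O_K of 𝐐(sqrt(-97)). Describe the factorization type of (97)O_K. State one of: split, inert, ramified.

97 is ramified

Since -97 ≢ 1 mod 4, the ring of integers is ℤ[√-97] with discriminant 4·(-97) = -388.
disc(K) = -388 = 97·(-4), so p = 97 is ramified.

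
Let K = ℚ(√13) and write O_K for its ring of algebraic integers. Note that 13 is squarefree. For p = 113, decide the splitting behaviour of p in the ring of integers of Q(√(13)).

split — (113) = 𝔭₁𝔭₂ with 𝔭₁ ≠ 𝔭₂

13 mod 4 = 1, hence disc K = 13 and O_K = ℤ[(1+√13)/2].
disc(K) = 13 is not divisible by 113; 113 is unramified.
(13/113) = 13^56 mod 113 = 1, giving Legendre symbol 1.
d is a quadratic residue mod p, hence 113 splits in O_K.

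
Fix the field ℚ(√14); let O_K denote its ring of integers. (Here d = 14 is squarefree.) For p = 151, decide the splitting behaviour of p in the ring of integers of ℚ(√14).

d = 14 ≡ 2 (mod 4), so O_K = ℤ[√14] and disc(K) = 4d = 56.
151 ∤ 56, so 151 is unramified.
(14/151) = 14^75 mod 151 = 150, giving Legendre symbol -1.
Legendre symbol -1 ⇒ 151 is inert.

151 remains inert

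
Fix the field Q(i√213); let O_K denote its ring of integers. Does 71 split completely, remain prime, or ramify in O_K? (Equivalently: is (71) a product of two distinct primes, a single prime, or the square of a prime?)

Since -213 ≢ 1 mod 4, the ring of integers is ℤ[√-213] with discriminant 4·(-213) = -852.
disc(K) = -852 = 71·(-12), so p = 71 is ramified.

p ramifies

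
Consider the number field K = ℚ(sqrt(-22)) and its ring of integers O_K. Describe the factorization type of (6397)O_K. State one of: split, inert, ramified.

splits completely

d = -22 ≡ 2 (mod 4), so O_K = ℤ[√-22] and disc(K) = 4d = -88.
Since gcd(6397, -88) = 1 the prime 6397 does not ramify.
(-22/6397) = 6375^3198 mod 6397 = 1, giving Legendre symbol 1.
d is a quadratic residue mod p, hence 6397 splits in O_K.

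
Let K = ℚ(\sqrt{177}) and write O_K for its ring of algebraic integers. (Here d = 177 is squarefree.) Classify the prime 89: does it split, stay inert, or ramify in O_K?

d = 177 ≡ 1 (mod 4), so O_K = ℤ[(1+√177)/2] and disc(K) = d = 177.
Since gcd(89, 177) = 1 the prime 89 does not ramify.
(177/89) = 88^44 mod 89 = 1, giving Legendre symbol 1.
(177/89) = 1, so 89 splits.

p splits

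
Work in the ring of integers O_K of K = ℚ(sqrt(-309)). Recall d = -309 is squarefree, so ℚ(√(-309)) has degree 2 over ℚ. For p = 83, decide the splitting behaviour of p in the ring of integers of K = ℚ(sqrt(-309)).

splits completely

Since -309 ≢ 1 mod 4, the ring of integers is ℤ[√-309] with discriminant 4·(-309) = -1236.
83 ∤ -1236, so 83 is unramified.
Compute (-309/83) via Euler: 23^((83-1)/2) mod 83 = 1, so (-309/83) = 1.
Legendre symbol 1 ⇒ 83 is split.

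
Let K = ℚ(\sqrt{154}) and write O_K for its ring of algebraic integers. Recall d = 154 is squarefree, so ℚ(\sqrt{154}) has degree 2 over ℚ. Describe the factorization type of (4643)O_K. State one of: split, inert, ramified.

Since 154 ≢ 1 mod 4, the ring of integers is ℤ[√154] with discriminant 4·154 = 616.
4643 ∤ 616, so 4643 is unramified.
Compute (154/4643) via Euler: 154^((4643-1)/2) mod 4643 = 4642, so (154/4643) = -1.
(154/4643) = -1, so 4643 is inert.

inert — (4643) stays prime in O_K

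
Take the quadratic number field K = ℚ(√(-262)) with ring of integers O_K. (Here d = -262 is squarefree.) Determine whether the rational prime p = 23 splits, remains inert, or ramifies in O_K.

remains prime (inert)

d = -262 ≡ 2 (mod 4), so O_K = ℤ[√-262] and disc(K) = 4d = -1048.
disc(K) = -1048 is not divisible by 23; 23 is unramified.
Compute (-262/23) via Euler: 14^((23-1)/2) mod 23 = 22, so (-262/23) = -1.
Legendre symbol -1 ⇒ 23 is inert.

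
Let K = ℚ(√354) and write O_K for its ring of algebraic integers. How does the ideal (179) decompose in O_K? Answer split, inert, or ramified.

inert

d = 354 ≡ 2 (mod 4), so O_K = ℤ[√354] and disc(K) = 4d = 1416.
179 ∤ 1416, so 179 is unramified.
Compute (354/179) via Euler: 175^((179-1)/2) mod 179 = 178, so (354/179) = -1.
Legendre symbol -1 ⇒ 179 is inert.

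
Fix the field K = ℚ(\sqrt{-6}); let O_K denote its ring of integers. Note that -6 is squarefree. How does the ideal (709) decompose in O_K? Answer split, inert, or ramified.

remains prime (inert)

-6 mod 4 = 2, hence disc K = 4·(-6) = -24 and O_K = ℤ[√-6].
709 ∤ -24, so 709 is unramified.
Compute (-6/709) via Euler: 703^((709-1)/2) mod 709 = 708, so (-6/709) = -1.
d is a non-residue mod p, hence 709 remains inert in O_K.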